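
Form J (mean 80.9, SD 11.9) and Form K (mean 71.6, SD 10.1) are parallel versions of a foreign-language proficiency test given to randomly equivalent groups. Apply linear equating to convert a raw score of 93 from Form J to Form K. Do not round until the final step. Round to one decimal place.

81.9

Linear equating: y = (SD_Y/SD_X)(x − M_X) + M_Y
y = (10.1/11.9)(93 − 80.9) + 71.6
y = 0.848739 × 12.1 + 71.6 = 10.2697 + 71.6 = 81.9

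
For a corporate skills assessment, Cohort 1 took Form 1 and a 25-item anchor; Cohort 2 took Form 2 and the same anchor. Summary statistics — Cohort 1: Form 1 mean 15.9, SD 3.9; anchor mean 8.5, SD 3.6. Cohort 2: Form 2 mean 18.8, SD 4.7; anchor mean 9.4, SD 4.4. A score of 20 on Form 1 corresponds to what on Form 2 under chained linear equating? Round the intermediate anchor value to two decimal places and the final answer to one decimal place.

21.9

Form 1 → anchor (Cohort 1): v = (3.6/3.9)(20 − 15.9) + 8.5 = 12.28
anchor → Form 2 (Cohort 2): y = (4.7/4.4)(12.28 − 9.4) + 18.8 = 21.9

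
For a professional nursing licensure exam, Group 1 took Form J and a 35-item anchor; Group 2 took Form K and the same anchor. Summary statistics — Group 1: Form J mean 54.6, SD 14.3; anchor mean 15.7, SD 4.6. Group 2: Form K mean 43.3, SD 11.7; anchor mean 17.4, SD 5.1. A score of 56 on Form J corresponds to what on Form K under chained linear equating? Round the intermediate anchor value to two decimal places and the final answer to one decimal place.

Form J → anchor (Group 1): v = (4.6/14.3)(56 − 54.6) + 15.7 = 16.15
anchor → Form K (Group 2): y = (11.7/5.1)(16.15 − 17.4) + 43.3 = 40.4

40.4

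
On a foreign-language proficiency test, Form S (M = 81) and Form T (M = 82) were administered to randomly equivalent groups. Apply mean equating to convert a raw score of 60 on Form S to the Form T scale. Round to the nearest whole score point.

Mean equating: y = x + (M_Y − M_X) = 60 + (82 − 81) = 61

61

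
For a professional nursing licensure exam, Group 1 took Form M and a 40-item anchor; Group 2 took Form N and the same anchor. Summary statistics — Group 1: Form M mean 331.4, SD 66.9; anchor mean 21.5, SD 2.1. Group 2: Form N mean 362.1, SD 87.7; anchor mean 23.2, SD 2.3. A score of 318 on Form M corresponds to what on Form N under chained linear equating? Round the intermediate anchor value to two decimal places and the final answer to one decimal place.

281.3

Form M → anchor (Group 1): v = (2.1/66.9)(318 − 331.4) + 21.5 = 21.08
anchor → Form N (Group 2): y = (87.7/2.3)(21.08 − 23.2) + 362.1 = 281.3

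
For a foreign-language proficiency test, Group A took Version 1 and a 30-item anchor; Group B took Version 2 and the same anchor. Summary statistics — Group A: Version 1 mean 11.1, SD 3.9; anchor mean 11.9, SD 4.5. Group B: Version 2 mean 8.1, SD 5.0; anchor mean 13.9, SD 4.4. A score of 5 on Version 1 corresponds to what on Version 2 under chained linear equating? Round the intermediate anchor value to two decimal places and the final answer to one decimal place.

Version 1 → anchor (Group A): v = (4.5/3.9)(5 − 11.1) + 11.9 = 4.86
anchor → Version 2 (Group B): y = (5.0/4.4)(4.86 − 13.9) + 8.1 = -2.2

-2.2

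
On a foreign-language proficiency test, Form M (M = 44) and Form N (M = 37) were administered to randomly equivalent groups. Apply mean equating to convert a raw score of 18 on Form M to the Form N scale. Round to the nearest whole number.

11

Mean equating: y = x + (M_Y − M_X) = 18 + (37 − 44) = 11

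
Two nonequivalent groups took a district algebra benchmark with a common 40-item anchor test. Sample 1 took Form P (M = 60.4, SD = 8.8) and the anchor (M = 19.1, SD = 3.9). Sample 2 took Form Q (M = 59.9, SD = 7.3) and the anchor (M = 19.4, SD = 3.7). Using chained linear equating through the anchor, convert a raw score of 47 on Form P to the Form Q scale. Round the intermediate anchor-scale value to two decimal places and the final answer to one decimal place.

47.6

Form P → anchor (Sample 1): v = (3.9/8.8)(47 − 60.4) + 19.1 = 13.16
anchor → Form Q (Sample 2): y = (7.3/3.7)(13.16 − 19.4) + 59.9 = 47.6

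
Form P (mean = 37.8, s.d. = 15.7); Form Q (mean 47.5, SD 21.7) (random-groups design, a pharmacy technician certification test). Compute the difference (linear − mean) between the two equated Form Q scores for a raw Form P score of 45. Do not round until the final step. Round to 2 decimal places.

2.75

Mean-equated: 45 + (47.5 − 37.8) = 54.70
Linear-equated: (21.7/15.7)(45 − 37.8) + 47.5 = 57.452
Difference = 57.452 − 54.70 = 2.75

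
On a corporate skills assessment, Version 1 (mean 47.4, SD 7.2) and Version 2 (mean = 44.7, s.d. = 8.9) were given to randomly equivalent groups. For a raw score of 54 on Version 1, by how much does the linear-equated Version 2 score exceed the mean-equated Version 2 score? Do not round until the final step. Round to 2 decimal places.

Mean-equated: 54 + (44.7 − 47.4) = 51.30
Linear-equated: (8.9/7.2)(54 − 47.4) + 44.7 = 52.858
Difference = 52.858 − 51.30 = 1.56

1.56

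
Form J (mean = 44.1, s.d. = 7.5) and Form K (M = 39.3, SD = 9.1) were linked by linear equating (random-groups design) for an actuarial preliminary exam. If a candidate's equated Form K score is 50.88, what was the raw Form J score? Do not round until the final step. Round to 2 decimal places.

Invert y = (SD_Y/SD_X)(x − M_X) + M_Y:
x = (SD_X/SD_Y)(y − M_Y) + M_X = (7.5/9.1)(50.88 − 39.3) + 44.1
x = 0.824176 × 11.580 + 44.1 = 53.64

53.64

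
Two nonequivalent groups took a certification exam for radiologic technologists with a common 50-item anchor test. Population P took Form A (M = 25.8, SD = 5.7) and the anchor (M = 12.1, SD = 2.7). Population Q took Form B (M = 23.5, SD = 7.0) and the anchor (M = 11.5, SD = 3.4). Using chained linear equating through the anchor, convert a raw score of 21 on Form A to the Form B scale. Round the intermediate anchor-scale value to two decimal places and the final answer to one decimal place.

20.1

Form A → anchor (Population P): v = (2.7/5.7)(21 − 25.8) + 12.1 = 9.83
anchor → Form B (Population Q): y = (7.0/3.4)(9.83 − 11.5) + 23.5 = 20.1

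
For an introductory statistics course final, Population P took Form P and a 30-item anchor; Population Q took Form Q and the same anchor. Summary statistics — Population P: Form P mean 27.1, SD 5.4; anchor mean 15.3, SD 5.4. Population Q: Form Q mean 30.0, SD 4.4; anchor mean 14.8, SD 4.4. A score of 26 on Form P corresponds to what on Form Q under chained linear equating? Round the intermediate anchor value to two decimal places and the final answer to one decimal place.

Form P → anchor (Population P): v = (5.4/5.4)(26 − 27.1) + 15.3 = 14.20
anchor → Form Q (Population Q): y = (4.4/4.4)(14.20 − 14.8) + 30.0 = 29.4

29.4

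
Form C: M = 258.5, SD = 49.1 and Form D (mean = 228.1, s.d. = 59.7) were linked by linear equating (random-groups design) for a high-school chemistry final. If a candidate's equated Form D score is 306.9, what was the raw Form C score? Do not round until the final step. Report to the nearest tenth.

323.3

Invert y = (SD_Y/SD_X)(x − M_X) + M_Y:
x = (SD_X/SD_Y)(y − M_Y) + M_X = (49.1/59.7)(306.9 − 228.1) + 258.5
x = 0.822446 × 78.800 + 258.5 = 323.3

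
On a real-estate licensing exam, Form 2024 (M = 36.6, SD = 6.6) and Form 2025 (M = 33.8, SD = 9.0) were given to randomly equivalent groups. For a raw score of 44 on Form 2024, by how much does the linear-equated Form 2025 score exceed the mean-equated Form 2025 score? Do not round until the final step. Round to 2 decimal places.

Mean-equated: 44 + (33.8 − 36.6) = 41.20
Linear-equated: (9.0/6.6)(44 − 36.6) + 33.8 = 43.891
Difference = 43.891 − 41.20 = 2.69

2.69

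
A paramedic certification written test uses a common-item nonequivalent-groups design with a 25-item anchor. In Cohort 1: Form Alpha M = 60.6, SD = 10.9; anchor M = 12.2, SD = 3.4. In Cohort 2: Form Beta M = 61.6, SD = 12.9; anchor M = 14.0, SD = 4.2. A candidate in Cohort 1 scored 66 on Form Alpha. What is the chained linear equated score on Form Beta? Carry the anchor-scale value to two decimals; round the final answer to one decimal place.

Form Alpha → anchor (Cohort 1): v = (3.4/10.9)(66 − 60.6) + 12.2 = 13.88
anchor → Form Beta (Cohort 2): y = (12.9/4.2)(13.88 − 14.0) + 61.6 = 61.2

61.2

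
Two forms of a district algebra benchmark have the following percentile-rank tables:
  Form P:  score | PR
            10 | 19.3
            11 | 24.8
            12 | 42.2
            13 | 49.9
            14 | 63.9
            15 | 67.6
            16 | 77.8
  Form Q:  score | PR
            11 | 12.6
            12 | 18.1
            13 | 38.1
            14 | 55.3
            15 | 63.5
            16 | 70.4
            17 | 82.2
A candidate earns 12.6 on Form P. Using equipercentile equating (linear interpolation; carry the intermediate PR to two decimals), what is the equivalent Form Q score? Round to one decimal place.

PR of 12.6 on Form P: 42.2 + (12.6 − 12)/(13 − 12) × (49.9 − 42.2) = 46.82
On Form Q, PR 46.82 falls between score 13 (PR 38.1) and 14 (PR 55.3).
Interpolate: 13 + (46.82 − 38.1)/(55.3 − 38.1) × (14 − 13) = 13.5

13.5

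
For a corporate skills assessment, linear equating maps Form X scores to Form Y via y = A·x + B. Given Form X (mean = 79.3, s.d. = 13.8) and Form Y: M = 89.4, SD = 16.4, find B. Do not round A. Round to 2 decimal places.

A = SD_Y / SD_X = 16.4 / 13.8 = 1.188406
B = M_Y − A·M_X = 89.4 − 1.188406 × 79.3 = -4.84

-4.84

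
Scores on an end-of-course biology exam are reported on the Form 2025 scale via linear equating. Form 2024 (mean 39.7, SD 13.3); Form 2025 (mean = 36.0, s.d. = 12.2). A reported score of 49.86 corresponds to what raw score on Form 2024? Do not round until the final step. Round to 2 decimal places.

Invert y = (SD_Y/SD_X)(x − M_X) + M_Y:
x = (SD_X/SD_Y)(y − M_Y) + M_X = (13.3/12.2)(49.86 − 36.0) + 39.7
x = 1.090164 × 13.860 + 39.7 = 54.81

54.81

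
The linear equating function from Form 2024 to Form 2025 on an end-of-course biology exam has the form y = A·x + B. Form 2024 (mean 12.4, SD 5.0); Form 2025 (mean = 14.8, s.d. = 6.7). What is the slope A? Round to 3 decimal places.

1.340

A = SD_Y / SD_X = 6.7 / 5.0 = 1.340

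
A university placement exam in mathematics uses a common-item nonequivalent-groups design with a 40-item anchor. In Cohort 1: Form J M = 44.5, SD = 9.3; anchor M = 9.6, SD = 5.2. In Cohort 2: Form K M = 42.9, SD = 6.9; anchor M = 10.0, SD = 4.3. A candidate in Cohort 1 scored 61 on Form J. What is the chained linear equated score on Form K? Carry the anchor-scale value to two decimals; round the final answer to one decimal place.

Form J → anchor (Cohort 1): v = (5.2/9.3)(61 − 44.5) + 9.6 = 18.83
anchor → Form K (Cohort 2): y = (6.9/4.3)(18.83 − 10.0) + 42.9 = 57.1

57.1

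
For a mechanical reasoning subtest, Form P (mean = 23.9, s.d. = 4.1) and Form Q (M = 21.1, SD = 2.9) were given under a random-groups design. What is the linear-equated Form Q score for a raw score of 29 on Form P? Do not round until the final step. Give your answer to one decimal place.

Linear equating: y = (SD_Y/SD_X)(x − M_X) + M_Y
y = (2.9/4.1)(29 − 23.9) + 21.1
y = 0.707317 × 5.1 + 21.1 = 3.6073 + 21.1 = 24.7

24.7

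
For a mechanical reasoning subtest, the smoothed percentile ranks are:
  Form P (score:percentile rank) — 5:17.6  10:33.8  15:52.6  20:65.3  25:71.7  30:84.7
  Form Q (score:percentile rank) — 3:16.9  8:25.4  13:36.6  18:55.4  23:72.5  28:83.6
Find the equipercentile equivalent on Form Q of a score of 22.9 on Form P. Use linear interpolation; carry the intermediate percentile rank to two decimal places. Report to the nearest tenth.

PR of 22.9 on Form P: 65.3 + (22.9 − 20)/(25 − 20) × (71.7 − 65.3) = 69.01
On Form Q, PR 69.01 falls between score 18 (PR 55.4) and 23 (PR 72.5).
Interpolate: 18 + (69.01 − 55.4)/(72.5 − 55.4) × (23 − 18) = 22.0

22.0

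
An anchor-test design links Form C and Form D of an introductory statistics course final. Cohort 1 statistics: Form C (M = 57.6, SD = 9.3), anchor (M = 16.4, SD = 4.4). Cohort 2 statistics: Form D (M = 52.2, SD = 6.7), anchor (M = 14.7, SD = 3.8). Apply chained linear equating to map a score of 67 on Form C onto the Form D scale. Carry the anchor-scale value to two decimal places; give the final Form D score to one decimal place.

Form C → anchor (Cohort 1): v = (4.4/9.3)(67 − 57.6) + 16.4 = 20.85
anchor → Form D (Cohort 2): y = (6.7/3.8)(20.85 − 14.7) + 52.2 = 63.0

63.0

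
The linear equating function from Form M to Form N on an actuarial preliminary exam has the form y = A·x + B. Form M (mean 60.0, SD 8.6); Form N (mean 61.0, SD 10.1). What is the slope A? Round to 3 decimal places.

A = SD_Y / SD_X = 10.1 / 8.6 = 1.174

1.174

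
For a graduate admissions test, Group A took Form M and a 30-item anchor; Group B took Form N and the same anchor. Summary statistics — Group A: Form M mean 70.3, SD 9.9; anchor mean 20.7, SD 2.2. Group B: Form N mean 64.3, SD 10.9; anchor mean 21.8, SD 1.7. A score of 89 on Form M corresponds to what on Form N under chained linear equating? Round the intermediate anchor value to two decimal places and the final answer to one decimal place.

83.9

Form M → anchor (Group A): v = (2.2/9.9)(89 − 70.3) + 20.7 = 24.86
anchor → Form N (Group B): y = (10.9/1.7)(24.86 − 21.8) + 64.3 = 83.9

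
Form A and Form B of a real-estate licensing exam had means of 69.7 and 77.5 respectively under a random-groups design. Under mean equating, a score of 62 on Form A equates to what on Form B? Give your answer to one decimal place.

69.8

Mean equating: y = x + (M_Y − M_X) = 62 + (77.5 − 69.7) = 69.8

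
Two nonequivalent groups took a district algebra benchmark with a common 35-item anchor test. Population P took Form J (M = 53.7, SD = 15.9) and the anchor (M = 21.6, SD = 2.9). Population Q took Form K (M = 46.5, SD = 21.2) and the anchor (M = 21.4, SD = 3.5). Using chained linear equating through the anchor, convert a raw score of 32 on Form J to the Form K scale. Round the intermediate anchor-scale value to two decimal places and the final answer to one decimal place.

Form J → anchor (Population P): v = (2.9/15.9)(32 − 53.7) + 21.6 = 17.64
anchor → Form K (Population Q): y = (21.2/3.5)(17.64 − 21.4) + 46.5 = 23.7

23.7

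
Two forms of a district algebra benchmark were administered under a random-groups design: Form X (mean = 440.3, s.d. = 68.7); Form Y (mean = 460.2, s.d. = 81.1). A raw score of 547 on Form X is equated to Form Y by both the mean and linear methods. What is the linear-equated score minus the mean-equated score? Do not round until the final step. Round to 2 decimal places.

Mean-equated: 547 + (460.2 − 440.3) = 566.90
Linear-equated: (81.1/68.7)(547 − 440.3) + 460.2 = 586.159
Difference = 586.159 − 566.90 = 19.26

19.26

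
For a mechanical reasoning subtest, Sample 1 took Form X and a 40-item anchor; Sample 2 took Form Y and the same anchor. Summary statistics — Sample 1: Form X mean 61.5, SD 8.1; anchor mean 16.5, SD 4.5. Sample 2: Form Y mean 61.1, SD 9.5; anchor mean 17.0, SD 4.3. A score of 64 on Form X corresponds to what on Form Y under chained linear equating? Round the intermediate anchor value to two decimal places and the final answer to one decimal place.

Form X → anchor (Sample 1): v = (4.5/8.1)(64 − 61.5) + 16.5 = 17.89
anchor → Form Y (Sample 2): y = (9.5/4.3)(17.89 − 17.0) + 61.1 = 63.1

63.1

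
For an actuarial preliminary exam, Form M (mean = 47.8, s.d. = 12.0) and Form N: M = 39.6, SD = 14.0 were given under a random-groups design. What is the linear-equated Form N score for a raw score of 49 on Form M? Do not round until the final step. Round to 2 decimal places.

41.00

Linear equating: y = (SD_Y/SD_X)(x − M_X) + M_Y
y = (14.0/12.0)(49 − 47.8) + 39.6
y = 1.166667 × 1.2 + 39.6 = 1.4000 + 39.6 = 41.00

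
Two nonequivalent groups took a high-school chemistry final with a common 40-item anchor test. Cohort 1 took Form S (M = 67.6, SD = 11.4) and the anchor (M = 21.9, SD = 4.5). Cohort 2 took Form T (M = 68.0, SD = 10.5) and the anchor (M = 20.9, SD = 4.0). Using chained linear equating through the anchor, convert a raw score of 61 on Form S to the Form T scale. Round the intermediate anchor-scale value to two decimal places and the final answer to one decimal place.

Form S → anchor (Cohort 1): v = (4.5/11.4)(61 − 67.6) + 21.9 = 19.29
anchor → Form T (Cohort 2): y = (10.5/4.0)(19.29 − 20.9) + 68.0 = 63.8

63.8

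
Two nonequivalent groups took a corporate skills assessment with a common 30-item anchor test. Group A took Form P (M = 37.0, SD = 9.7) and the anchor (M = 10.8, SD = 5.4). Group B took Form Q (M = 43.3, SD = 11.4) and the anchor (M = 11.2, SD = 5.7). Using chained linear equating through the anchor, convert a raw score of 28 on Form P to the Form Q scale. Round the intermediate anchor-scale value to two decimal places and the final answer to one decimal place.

Form P → anchor (Group A): v = (5.4/9.7)(28 − 37.0) + 10.8 = 5.79
anchor → Form Q (Group B): y = (11.4/5.7)(5.79 − 11.2) + 43.3 = 32.5

32.5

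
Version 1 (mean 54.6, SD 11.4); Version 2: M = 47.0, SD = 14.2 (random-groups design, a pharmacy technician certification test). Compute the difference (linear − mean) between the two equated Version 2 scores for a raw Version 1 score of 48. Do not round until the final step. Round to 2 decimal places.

Mean-equated: 48 + (47.0 − 54.6) = 40.40
Linear-equated: (14.2/11.4)(48 − 54.6) + 47.0 = 38.779
Difference = 38.779 − 40.40 = -1.62

-1.62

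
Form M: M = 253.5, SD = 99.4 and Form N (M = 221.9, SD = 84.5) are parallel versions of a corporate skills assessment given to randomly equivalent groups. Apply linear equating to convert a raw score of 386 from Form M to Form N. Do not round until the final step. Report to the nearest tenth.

334.5

Linear equating: y = (SD_Y/SD_X)(x − M_X) + M_Y
y = (84.5/99.4)(386 − 253.5) + 221.9
y = 0.850101 × 132.5 + 221.9 = 112.6383 + 221.9 = 334.5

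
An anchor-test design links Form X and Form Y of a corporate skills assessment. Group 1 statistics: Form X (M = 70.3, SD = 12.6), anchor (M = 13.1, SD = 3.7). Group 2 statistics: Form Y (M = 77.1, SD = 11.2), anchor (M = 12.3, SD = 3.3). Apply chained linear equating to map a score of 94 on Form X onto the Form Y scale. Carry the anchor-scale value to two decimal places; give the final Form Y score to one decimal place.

Form X → anchor (Group 1): v = (3.7/12.6)(94 − 70.3) + 13.1 = 20.06
anchor → Form Y (Group 2): y = (11.2/3.3)(20.06 − 12.3) + 77.1 = 103.4

103.4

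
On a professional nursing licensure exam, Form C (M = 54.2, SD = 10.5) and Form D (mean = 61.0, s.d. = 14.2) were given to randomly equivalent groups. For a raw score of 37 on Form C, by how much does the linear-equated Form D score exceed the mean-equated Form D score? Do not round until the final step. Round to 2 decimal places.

Mean-equated: 37 + (61.0 − 54.2) = 43.80
Linear-equated: (14.2/10.5)(37 − 54.2) + 61.0 = 37.739
Difference = 37.739 − 43.80 = -6.06

-6.06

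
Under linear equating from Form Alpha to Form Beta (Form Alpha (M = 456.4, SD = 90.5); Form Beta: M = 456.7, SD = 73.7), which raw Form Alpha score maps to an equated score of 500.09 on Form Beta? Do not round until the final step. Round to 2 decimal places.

509.68

Invert y = (SD_Y/SD_X)(x − M_X) + M_Y:
x = (SD_X/SD_Y)(y − M_Y) + M_X = (90.5/73.7)(500.09 − 456.7) + 456.4
x = 1.227951 × 43.390 + 456.4 = 509.68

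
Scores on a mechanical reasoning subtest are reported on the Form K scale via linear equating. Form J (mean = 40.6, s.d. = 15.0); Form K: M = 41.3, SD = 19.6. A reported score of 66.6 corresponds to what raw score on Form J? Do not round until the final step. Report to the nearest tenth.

Invert y = (SD_Y/SD_X)(x − M_X) + M_Y:
x = (SD_X/SD_Y)(y − M_Y) + M_X = (15.0/19.6)(66.6 − 41.3) + 40.6
x = 0.765306 × 25.300 + 40.6 = 60.0

60.0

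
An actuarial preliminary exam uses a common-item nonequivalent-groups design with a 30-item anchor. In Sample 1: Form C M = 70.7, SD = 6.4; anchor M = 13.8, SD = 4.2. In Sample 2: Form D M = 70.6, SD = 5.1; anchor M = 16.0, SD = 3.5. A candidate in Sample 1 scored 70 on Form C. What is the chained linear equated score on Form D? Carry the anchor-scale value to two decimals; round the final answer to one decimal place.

Form C → anchor (Sample 1): v = (4.2/6.4)(70 − 70.7) + 13.8 = 13.34
anchor → Form D (Sample 2): y = (5.1/3.5)(13.34 − 16.0) + 70.6 = 66.7

66.7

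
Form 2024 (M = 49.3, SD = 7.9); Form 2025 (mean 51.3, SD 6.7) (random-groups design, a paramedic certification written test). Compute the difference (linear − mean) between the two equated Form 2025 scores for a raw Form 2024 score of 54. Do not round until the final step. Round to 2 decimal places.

Mean-equated: 54 + (51.3 − 49.3) = 56.00
Linear-equated: (6.7/7.9)(54 − 49.3) + 51.3 = 55.286
Difference = 55.286 − 56.00 = -0.71

-0.71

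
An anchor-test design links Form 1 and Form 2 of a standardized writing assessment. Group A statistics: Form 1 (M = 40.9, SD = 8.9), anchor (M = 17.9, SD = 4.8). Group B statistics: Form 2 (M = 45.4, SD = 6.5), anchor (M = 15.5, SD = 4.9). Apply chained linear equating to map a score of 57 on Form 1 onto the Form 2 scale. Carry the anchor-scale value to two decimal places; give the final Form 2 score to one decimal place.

Form 1 → anchor (Group A): v = (4.8/8.9)(57 − 40.9) + 17.9 = 26.58
anchor → Form 2 (Group B): y = (6.5/4.9)(26.58 − 15.5) + 45.4 = 60.1

60.1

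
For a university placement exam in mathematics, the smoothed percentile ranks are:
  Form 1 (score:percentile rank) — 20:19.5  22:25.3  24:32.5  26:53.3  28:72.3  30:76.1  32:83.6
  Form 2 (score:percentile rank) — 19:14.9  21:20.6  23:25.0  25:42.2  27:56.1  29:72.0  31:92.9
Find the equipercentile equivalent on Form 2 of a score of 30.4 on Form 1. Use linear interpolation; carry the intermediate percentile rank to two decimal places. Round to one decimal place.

29.5

PR of 30.4 on Form 1: 76.1 + (30.4 − 30)/(32 − 30) × (83.6 − 76.1) = 77.60
On Form 2, PR 77.60 falls between score 29 (PR 72.0) and 31 (PR 92.9).
Interpolate: 29 + (77.60 − 72.0)/(92.9 − 72.0) × (31 − 29) = 29.5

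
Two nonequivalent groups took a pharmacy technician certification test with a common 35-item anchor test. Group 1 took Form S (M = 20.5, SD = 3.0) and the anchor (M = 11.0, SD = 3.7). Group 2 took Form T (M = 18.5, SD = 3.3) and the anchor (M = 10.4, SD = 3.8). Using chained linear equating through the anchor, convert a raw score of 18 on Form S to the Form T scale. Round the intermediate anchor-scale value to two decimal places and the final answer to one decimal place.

Form S → anchor (Group 1): v = (3.7/3.0)(18 − 20.5) + 11.0 = 7.92
anchor → Form T (Group 2): y = (3.3/3.8)(7.92 − 10.4) + 18.5 = 16.3

16.3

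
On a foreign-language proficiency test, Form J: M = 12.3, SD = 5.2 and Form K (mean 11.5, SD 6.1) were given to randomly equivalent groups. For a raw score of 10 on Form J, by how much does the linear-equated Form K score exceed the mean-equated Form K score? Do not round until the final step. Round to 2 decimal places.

Mean-equated: 10 + (11.5 − 12.3) = 9.20
Linear-equated: (6.1/5.2)(10 − 12.3) + 11.5 = 8.802
Difference = 8.802 − 9.20 = -0.40

-0.40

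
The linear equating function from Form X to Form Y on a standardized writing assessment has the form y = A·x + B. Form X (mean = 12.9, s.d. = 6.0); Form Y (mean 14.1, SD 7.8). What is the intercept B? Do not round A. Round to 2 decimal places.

A = SD_Y / SD_X = 7.8 / 6.0 = 1.300000
B = M_Y − A·M_X = 14.1 − 1.300000 × 12.9 = -2.67

-2.67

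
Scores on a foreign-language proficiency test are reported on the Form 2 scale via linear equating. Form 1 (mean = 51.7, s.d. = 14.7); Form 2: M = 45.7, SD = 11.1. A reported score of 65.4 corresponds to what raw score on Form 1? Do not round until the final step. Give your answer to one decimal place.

Invert y = (SD_Y/SD_X)(x − M_X) + M_Y:
x = (SD_X/SD_Y)(y − M_Y) + M_X = (14.7/11.1)(65.4 − 45.7) + 51.7
x = 1.324324 × 19.700 + 51.7 = 77.8

77.8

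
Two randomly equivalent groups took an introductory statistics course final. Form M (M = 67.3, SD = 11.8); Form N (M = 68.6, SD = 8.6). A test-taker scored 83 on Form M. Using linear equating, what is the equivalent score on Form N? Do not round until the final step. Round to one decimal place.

Linear equating: y = (SD_Y/SD_X)(x − M_X) + M_Y
y = (8.6/11.8)(83 − 67.3) + 68.6
y = 0.728814 × 15.7 + 68.6 = 11.4424 + 68.6 = 80.0

80.0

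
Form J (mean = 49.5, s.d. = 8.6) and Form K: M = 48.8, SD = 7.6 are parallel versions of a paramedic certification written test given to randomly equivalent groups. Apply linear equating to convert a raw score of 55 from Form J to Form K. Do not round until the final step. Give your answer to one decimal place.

53.7

Linear equating: y = (SD_Y/SD_X)(x − M_X) + M_Y
y = (7.6/8.6)(55 − 49.5) + 48.8
y = 0.883721 × 5.5 + 48.8 = 4.8605 + 48.8 = 53.7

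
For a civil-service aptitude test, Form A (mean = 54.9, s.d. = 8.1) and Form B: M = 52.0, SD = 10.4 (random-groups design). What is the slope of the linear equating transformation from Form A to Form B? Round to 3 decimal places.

1.284

A = SD_Y / SD_X = 10.4 / 8.1 = 1.284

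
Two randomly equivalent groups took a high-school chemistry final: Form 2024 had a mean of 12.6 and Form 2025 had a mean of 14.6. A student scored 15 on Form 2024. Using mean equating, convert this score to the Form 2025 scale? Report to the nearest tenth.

Mean equating: y = x + (M_Y − M_X) = 15 + (14.6 − 12.6) = 17.0

17.0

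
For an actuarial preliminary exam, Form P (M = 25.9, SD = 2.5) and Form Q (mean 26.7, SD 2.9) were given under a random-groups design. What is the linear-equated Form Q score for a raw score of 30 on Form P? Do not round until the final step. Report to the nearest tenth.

Linear equating: y = (SD_Y/SD_X)(x − M_X) + M_Y
y = (2.9/2.5)(30 − 25.9) + 26.7
y = 1.160000 × 4.1 + 26.7 = 4.7560 + 26.7 = 31.5

31.5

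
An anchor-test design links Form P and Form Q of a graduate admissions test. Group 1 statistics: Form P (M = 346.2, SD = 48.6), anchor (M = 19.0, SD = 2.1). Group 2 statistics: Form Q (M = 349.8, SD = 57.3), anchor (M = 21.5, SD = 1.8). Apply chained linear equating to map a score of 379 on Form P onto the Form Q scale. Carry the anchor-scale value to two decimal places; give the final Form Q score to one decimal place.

Form P → anchor (Group 1): v = (2.1/48.6)(379 − 346.2) + 19.0 = 20.42
anchor → Form Q (Group 2): y = (57.3/1.8)(20.42 − 21.5) + 349.8 = 315.4

315.4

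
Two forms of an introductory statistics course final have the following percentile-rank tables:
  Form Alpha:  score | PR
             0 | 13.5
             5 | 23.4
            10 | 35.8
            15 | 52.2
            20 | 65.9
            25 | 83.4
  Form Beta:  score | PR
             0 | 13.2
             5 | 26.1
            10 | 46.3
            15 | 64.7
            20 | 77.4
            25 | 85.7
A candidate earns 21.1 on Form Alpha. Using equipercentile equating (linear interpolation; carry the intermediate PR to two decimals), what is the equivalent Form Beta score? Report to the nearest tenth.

17.0

PR of 21.1 on Form Alpha: 65.9 + (21.1 − 20)/(25 − 20) × (83.4 − 65.9) = 69.75
On Form Beta, PR 69.75 falls between score 15 (PR 64.7) and 20 (PR 77.4).
Interpolate: 15 + (69.75 − 64.7)/(77.4 − 64.7) × (20 − 15) = 17.0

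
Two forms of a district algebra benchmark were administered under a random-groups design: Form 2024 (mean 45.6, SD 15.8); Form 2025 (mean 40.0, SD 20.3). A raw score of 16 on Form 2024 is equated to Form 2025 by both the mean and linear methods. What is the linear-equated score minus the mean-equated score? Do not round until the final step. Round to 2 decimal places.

Mean-equated: 16 + (40.0 − 45.6) = 10.40
Linear-equated: (20.3/15.8)(16 − 45.6) + 40.0 = 1.970
Difference = 1.970 − 10.40 = -8.43

-8.43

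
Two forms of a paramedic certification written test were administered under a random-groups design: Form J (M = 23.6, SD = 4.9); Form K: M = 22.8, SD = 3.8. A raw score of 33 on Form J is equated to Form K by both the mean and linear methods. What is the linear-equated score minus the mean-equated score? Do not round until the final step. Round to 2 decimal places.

-2.11

Mean-equated: 33 + (22.8 − 23.6) = 32.20
Linear-equated: (3.8/4.9)(33 − 23.6) + 22.8 = 30.090
Difference = 30.090 − 32.20 = -2.11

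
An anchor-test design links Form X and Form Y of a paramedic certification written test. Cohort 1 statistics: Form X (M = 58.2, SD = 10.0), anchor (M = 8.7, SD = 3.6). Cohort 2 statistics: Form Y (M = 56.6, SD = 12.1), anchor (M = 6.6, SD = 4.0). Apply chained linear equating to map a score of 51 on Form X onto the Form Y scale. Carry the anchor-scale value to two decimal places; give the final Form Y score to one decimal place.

Form X → anchor (Cohort 1): v = (3.6/10.0)(51 − 58.2) + 8.7 = 6.11
anchor → Form Y (Cohort 2): y = (12.1/4.0)(6.11 − 6.6) + 56.6 = 55.1

55.1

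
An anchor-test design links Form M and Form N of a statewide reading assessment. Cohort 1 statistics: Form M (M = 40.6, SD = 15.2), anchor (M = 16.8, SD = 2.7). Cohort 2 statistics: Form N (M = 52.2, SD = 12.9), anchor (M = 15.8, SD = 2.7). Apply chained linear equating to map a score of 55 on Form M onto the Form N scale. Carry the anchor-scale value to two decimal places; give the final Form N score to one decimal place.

Form M → anchor (Cohort 1): v = (2.7/15.2)(55 − 40.6) + 16.8 = 19.36
anchor → Form N (Cohort 2): y = (12.9/2.7)(19.36 − 15.8) + 52.2 = 69.2

69.2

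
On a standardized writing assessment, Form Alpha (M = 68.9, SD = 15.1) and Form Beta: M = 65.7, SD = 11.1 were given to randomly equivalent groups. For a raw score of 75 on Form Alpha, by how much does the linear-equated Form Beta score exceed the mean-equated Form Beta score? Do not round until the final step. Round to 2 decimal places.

Mean-equated: 75 + (65.7 − 68.9) = 71.80
Linear-equated: (11.1/15.1)(75 − 68.9) + 65.7 = 70.184
Difference = 70.184 − 71.80 = -1.62

-1.62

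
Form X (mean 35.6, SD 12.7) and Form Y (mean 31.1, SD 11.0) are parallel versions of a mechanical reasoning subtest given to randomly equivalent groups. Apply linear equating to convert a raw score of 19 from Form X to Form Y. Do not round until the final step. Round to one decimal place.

16.7

Linear equating: y = (SD_Y/SD_X)(x − M_X) + M_Y
y = (11.0/12.7)(19 − 35.6) + 31.1
y = 0.866142 × -16.6 + 31.1 = -14.3780 + 31.1 = 16.7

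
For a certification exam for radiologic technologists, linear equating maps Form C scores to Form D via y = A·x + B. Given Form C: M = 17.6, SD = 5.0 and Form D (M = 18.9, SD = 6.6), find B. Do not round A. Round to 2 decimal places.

-4.33

A = SD_Y / SD_X = 6.6 / 5.0 = 1.320000
B = M_Y − A·M_X = 18.9 − 1.320000 × 17.6 = -4.33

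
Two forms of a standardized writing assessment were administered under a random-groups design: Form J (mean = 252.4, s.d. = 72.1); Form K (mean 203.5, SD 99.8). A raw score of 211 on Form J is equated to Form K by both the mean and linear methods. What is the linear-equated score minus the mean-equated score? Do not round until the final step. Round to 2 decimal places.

-15.91

Mean-equated: 211 + (203.5 − 252.4) = 162.10
Linear-equated: (99.8/72.1)(211 − 252.4) + 203.5 = 146.195
Difference = 146.195 − 162.10 = -15.91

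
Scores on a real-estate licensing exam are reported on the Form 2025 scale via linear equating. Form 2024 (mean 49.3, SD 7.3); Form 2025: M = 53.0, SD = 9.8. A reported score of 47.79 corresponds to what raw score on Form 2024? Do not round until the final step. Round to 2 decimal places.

45.42

Invert y = (SD_Y/SD_X)(x − M_X) + M_Y:
x = (SD_X/SD_Y)(y − M_Y) + M_X = (7.3/9.8)(47.79 − 53.0) + 49.3
x = 0.744898 × -5.210 + 49.3 = 45.42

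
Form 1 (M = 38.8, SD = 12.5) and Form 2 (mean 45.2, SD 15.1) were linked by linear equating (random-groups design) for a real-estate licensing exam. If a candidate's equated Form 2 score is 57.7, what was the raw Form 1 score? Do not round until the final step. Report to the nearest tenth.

49.1

Invert y = (SD_Y/SD_X)(x − M_X) + M_Y:
x = (SD_X/SD_Y)(y − M_Y) + M_X = (12.5/15.1)(57.7 − 45.2) + 38.8
x = 0.827815 × 12.500 + 38.8 = 49.1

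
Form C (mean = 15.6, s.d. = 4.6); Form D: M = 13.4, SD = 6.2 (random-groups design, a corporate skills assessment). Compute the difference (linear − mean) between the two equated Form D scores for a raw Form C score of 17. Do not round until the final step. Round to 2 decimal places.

Mean-equated: 17 + (13.4 − 15.6) = 14.80
Linear-equated: (6.2/4.6)(17 − 15.6) + 13.4 = 15.287
Difference = 15.287 − 14.80 = 0.49

0.49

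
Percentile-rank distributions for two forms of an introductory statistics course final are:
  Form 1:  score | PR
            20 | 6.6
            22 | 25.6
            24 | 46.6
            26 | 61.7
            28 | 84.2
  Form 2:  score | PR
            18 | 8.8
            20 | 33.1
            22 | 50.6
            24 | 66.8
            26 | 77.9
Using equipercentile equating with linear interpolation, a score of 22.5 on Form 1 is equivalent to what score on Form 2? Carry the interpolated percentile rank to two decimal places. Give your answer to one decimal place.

19.8

PR of 22.5 on Form 1: 25.6 + (22.5 − 22)/(24 − 22) × (46.6 − 25.6) = 30.85
On Form 2, PR 30.85 falls between score 18 (PR 8.8) and 20 (PR 33.1).
Interpolate: 18 + (30.85 − 8.8)/(33.1 − 8.8) × (20 − 18) = 19.8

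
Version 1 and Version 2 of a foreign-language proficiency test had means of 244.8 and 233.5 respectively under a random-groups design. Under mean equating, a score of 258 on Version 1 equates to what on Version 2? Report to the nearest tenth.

246.7

Mean equating: y = x + (M_Y − M_X) = 258 + (233.5 − 244.8) = 246.7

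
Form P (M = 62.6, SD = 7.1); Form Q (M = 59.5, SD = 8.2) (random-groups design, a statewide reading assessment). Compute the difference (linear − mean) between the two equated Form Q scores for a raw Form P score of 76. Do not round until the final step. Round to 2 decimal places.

2.08

Mean-equated: 76 + (59.5 − 62.6) = 72.90
Linear-equated: (8.2/7.1)(76 − 62.6) + 59.5 = 74.976
Difference = 74.976 − 72.90 = 2.08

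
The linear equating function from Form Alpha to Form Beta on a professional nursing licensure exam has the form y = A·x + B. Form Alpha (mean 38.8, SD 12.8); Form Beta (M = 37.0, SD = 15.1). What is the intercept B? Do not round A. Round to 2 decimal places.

A = SD_Y / SD_X = 15.1 / 12.8 = 1.179688
B = M_Y − A·M_X = 37.0 − 1.179688 × 38.8 = -8.77

-8.77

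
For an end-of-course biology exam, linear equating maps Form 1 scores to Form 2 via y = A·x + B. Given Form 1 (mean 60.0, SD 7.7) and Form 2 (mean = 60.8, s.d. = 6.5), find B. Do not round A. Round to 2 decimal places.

10.15

A = SD_Y / SD_X = 6.5 / 7.7 = 0.844156
B = M_Y − A·M_X = 60.8 − 0.844156 × 60.0 = 10.15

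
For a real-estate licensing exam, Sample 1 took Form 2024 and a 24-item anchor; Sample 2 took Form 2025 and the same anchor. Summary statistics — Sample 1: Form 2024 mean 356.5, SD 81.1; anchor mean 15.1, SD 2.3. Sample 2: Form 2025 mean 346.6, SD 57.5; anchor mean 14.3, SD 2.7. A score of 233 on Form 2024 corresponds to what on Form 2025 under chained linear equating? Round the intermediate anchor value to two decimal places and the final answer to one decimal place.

289.1

Form 2024 → anchor (Sample 1): v = (2.3/81.1)(233 − 356.5) + 15.1 = 11.60
anchor → Form 2025 (Sample 2): y = (57.5/2.7)(11.60 − 14.3) + 346.6 = 289.1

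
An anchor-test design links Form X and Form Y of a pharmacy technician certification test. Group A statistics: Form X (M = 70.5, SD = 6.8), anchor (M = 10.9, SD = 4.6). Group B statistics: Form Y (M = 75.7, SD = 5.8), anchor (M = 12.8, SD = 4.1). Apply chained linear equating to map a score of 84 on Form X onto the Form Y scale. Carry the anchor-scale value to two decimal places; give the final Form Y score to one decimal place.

Form X → anchor (Group A): v = (4.6/6.8)(84 − 70.5) + 10.9 = 20.03
anchor → Form Y (Group B): y = (5.8/4.1)(20.03 − 12.8) + 75.7 = 85.9

85.9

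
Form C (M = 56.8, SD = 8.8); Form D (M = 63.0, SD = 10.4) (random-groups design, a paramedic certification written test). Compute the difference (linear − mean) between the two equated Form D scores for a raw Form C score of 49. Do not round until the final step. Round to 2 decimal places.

Mean-equated: 49 + (63.0 − 56.8) = 55.20
Linear-equated: (10.4/8.8)(49 − 56.8) + 63.0 = 53.782
Difference = 53.782 − 55.20 = -1.42

-1.42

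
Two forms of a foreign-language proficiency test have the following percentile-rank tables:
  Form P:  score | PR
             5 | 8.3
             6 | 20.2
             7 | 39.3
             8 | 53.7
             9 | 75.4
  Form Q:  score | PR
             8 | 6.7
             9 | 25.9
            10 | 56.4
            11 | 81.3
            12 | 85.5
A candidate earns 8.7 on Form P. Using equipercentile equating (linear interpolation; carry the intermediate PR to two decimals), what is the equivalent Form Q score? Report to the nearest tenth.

PR of 8.7 on Form P: 53.7 + (8.7 − 8)/(9 − 8) × (75.4 − 53.7) = 68.89
On Form Q, PR 68.89 falls between score 10 (PR 56.4) and 11 (PR 81.3).
Interpolate: 10 + (68.89 − 56.4)/(81.3 − 56.4) × (11 − 10) = 10.5

10.5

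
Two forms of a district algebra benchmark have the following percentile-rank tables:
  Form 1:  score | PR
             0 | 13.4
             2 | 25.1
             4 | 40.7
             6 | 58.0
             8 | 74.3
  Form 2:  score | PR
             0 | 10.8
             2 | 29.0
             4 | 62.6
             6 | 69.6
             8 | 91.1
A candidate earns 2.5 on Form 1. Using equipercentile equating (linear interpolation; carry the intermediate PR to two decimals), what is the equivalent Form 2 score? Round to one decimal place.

2.0

PR of 2.5 on Form 1: 25.1 + (2.5 − 2)/(4 − 2) × (40.7 − 25.1) = 29.00
On Form 2, PR 29.00 falls between score 0 (PR 10.8) and 2 (PR 29.0).
Interpolate: 0 + (29.00 − 10.8)/(29.0 − 10.8) × (2 − 0) = 2.0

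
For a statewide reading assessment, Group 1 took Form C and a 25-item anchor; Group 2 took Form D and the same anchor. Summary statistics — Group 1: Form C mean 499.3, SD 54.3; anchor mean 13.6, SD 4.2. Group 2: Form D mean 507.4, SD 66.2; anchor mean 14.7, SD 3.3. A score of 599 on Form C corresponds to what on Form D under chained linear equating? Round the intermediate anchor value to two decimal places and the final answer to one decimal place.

640.0

Form C → anchor (Group 1): v = (4.2/54.3)(599 − 499.3) + 13.6 = 21.31
anchor → Form D (Group 2): y = (66.2/3.3)(21.31 − 14.7) + 507.4 = 640.0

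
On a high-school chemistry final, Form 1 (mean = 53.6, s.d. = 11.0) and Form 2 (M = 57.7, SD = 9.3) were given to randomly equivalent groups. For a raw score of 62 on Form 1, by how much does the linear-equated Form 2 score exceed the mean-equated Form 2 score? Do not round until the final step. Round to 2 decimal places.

Mean-equated: 62 + (57.7 − 53.6) = 66.10
Linear-equated: (9.3/11.0)(62 − 53.6) + 57.7 = 64.802
Difference = 64.802 − 66.10 = -1.30

-1.30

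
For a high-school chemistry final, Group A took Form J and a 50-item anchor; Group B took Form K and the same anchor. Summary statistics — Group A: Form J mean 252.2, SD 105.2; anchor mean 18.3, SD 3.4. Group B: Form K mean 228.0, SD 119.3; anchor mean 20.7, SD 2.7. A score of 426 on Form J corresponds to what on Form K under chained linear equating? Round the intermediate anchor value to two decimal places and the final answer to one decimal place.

370.3

Form J → anchor (Group A): v = (3.4/105.2)(426 − 252.2) + 18.3 = 23.92
anchor → Form K (Group B): y = (119.3/2.7)(23.92 − 20.7) + 228.0 = 370.3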